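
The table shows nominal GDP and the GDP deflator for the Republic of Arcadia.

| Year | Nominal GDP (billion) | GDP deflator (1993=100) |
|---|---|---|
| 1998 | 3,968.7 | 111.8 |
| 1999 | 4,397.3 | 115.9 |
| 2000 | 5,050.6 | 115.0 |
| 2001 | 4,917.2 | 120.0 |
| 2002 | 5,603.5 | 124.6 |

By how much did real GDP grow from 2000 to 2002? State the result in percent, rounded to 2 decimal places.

Real GDP 2000 = 5050.6/1.150 = 4391.83.
Real GDP 2002 = 5603.5/1.246 = 4497.19.
Change = 4497.19/4391.83 − 1 = 0.0240.

2.40%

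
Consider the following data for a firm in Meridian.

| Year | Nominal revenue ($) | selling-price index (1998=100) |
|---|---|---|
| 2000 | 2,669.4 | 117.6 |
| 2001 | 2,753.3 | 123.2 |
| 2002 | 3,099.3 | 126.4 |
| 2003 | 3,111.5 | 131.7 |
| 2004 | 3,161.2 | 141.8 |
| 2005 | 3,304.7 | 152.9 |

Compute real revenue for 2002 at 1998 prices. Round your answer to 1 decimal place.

$2,452.0

Real revenue 2002 = 3099.3 / 1.264 = 2451.98.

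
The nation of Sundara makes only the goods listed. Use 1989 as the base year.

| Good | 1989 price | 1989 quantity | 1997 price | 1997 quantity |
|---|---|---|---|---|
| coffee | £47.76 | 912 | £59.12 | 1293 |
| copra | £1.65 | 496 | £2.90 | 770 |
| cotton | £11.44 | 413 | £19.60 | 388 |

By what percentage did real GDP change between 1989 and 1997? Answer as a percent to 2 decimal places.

Real GDP 1989 = Nominal GDP 1989 = 47.76·912 + 1.65·496 + 11.44·413 = 49100.24.
Real GDP 1997 (at 1989 prices) = 47.76·1293 + 1.65·770 + 11.44·388 = 67462.90.
Real growth = 67462.90/49100.24 − 1 = 0.3740.

37.40%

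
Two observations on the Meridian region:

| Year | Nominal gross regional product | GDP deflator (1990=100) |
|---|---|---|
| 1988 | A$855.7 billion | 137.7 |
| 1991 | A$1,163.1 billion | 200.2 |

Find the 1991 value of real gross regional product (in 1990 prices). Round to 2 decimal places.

A$580.97 billion

Real gross regional product = Nominal / (GDP deflator/100) = 1163.1 / 2.002 = 580.97.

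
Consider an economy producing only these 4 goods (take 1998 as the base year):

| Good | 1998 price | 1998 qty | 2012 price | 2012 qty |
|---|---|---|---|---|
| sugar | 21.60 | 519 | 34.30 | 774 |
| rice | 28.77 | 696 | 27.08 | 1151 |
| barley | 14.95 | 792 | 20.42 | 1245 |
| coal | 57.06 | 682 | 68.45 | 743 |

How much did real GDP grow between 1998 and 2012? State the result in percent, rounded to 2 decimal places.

Real GDP 1998 = Nominal GDP 1998 = 21.60·519 + 28.77·696 + 14.95·792 + 57.06·682 = 81989.64.
Real GDP 2012 (at 1998 prices) = 21.60·774 + 28.77·1151 + 14.95·1245 + 57.06·743 = 110841.00.
Real growth = 110841.00/81989.64 − 1 = 0.3519.

35.19%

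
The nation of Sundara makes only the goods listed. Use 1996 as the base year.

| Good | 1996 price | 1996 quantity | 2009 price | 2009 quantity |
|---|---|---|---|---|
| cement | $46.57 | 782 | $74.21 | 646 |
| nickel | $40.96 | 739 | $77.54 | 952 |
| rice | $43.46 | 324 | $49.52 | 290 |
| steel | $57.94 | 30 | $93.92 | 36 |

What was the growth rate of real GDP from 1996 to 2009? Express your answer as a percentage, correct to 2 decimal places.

1.53%

Real GDP 1996 = Nominal GDP 1996 = 46.57·782 + 40.96·739 + 43.46·324 + 57.94·30 = 82506.42.
Real GDP 2009 (at 1996 prices) = 46.57·646 + 40.96·952 + 43.46·290 + 57.94·36 = 83767.38.
Real growth = 83767.38/82506.42 − 1 = 0.0153.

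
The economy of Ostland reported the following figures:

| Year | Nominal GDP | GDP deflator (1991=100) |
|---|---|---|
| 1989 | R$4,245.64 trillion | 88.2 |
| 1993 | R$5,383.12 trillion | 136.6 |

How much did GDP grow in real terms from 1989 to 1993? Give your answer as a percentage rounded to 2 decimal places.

-18.13%

Deflate each year: 1989 → 4245.64/0.882 = 4813.65; 1993 → 5383.12/1.366 = 3940.79.
So real GDP changed by 3940.79/4813.65 − 1 = -0.1813, i.e. -18.13%.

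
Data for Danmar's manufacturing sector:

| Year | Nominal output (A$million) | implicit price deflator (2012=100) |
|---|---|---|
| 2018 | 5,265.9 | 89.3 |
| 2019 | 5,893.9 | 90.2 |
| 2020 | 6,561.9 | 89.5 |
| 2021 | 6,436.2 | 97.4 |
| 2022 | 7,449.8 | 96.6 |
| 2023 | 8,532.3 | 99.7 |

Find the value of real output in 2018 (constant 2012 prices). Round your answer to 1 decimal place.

A$5,896.9 million

Real output 2018 = 5265.9 / 0.893 = 5896.86.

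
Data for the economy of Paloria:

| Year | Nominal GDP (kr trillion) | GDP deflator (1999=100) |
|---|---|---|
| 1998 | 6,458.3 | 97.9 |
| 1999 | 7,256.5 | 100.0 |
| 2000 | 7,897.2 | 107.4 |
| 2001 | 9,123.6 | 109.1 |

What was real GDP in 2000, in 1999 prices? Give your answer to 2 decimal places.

Real GDP 2000 = 7897.2 / 1.074 = 7353.07.

kr 7,353.07 trillion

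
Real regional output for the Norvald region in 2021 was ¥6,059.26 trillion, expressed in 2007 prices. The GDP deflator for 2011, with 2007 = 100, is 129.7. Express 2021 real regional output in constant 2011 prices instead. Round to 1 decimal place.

¥7,858.9 trillion

Real regional output in 2011 prices = Real regional output in 2007 prices × (P_2011/P_2007) = 6059.26 × 1.297 = 7858.86.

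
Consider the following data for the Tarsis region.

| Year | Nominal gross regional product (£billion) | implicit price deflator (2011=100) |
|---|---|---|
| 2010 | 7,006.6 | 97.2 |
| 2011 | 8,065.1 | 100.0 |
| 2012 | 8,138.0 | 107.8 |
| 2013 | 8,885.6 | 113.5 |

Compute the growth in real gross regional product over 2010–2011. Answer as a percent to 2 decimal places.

Real gross regional product 2010 = 7006.6/0.972 = 7208.44.
Real gross regional product 2011 = 8065.1/1.000 = 8065.10.
Change = 8065.10/7208.44 − 1 = 0.1188.

11.88%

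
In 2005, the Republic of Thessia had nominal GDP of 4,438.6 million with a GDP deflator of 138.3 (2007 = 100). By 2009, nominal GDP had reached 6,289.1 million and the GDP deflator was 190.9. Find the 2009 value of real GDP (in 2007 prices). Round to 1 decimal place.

3,294.4 million

Real GDP = Nominal / (GDP deflator/100) = 6289.1 / 1.909 = 3294.45.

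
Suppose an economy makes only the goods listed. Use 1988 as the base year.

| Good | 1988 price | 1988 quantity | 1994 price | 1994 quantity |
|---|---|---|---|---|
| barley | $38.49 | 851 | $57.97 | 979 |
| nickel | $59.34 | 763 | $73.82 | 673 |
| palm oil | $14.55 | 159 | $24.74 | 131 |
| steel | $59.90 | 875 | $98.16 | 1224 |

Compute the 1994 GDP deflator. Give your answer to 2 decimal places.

Nominal GDP 1994 = 57.97·979 + 73.82·673 + 24.74·131 + 98.16·1224 = 229822.27.
Real GDP 1994 (at 1988 prices) = 38.49·979 + 59.34·673 + 14.55·131 + 59.90·1224 = 152841.18.
Deflator = Nominal/Real × 100 = 229822.27/152841.18 × 100 = 150.367.

150.37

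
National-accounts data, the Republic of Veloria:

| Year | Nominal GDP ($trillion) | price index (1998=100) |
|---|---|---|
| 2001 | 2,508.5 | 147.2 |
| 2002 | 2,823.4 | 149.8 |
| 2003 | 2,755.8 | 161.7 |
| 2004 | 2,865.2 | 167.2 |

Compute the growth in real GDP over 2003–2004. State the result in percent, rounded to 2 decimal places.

Real GDP 2003 = 2755.8/1.617 = 1704.27.
Real GDP 2004 = 2865.2/1.672 = 1713.64.
Change = 1713.64/1704.27 − 1 = 0.0055.

0.55%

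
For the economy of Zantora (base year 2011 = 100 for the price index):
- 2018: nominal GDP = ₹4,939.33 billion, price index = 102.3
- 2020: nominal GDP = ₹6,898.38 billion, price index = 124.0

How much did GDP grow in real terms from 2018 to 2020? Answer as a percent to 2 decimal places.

Real GDP 2018 = 4939.33 / 1.023 = 4828.28.
Real GDP 2020 = 6898.38 / 1.240 = 5563.21.
Real growth = 5563.21 / 4828.28 − 1 = 0.1522.

15.22%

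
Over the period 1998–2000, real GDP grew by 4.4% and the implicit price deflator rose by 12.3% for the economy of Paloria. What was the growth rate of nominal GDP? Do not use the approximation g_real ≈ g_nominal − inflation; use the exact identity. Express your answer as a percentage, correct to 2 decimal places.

(1 + g_nom) = (1 + g_real)(1 + π) = 1.0440 × 1.1230 = 1.17241.

17.24%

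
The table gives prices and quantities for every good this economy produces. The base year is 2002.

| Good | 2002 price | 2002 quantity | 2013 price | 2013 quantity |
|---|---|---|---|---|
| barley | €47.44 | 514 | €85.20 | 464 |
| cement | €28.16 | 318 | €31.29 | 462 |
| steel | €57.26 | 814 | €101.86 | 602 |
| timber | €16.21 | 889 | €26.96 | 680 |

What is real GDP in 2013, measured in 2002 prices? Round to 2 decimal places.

Real GDP 2013 = Σ (p_2002 × q_2013) = 47.44·464 + 28.16·462 + 57.26·602 + 16.21·680 = 80515.40.

€80515.40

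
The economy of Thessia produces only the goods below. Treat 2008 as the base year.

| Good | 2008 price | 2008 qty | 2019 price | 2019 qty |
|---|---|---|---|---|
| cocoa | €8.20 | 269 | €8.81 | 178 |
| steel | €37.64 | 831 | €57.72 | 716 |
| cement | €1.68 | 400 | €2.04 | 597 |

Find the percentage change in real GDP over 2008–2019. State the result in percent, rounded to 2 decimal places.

-13.89%

Real GDP 2008 = Nominal GDP 2008 = 8.20·269 + 37.64·831 + 1.68·400 = 34156.64.
Real GDP 2019 (at 2008 prices) = 8.20·178 + 37.64·716 + 1.68·597 = 29412.80.
Real growth = 29412.80/34156.64 − 1 = -0.1389.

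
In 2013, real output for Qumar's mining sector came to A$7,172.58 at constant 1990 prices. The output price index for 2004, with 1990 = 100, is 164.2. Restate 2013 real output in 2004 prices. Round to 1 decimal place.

A$11,777.4

Real output in 2004 prices = Real output in 1990 prices × (P_2004/P_1990) = 7172.58 × 1.642 = 11777.38.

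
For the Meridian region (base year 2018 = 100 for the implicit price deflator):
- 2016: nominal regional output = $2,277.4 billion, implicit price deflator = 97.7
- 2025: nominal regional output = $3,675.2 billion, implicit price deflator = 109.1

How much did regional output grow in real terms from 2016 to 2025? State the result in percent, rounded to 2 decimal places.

44.51%

Real regional output 2016 = 2277.4 / 0.977 = 2331.01.
Real regional output 2025 = 3675.2 / 1.091 = 3368.65.
Real growth = 3368.65 / 2331.01 − 1 = 0.4451.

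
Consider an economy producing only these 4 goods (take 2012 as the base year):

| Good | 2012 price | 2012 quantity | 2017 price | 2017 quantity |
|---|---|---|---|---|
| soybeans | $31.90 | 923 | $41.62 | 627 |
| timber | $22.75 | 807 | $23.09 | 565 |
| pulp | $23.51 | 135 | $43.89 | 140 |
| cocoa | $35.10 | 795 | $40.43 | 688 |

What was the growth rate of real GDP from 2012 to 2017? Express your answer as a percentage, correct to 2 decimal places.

-23.56%

Real GDP 2012 = Nominal GDP 2012 = 31.90·923 + 22.75·807 + 23.51·135 + 35.10·795 = 78881.30.
Real GDP 2017 (at 2012 prices) = 31.90·627 + 22.75·565 + 23.51·140 + 35.10·688 = 60295.25.
Real growth = 60295.25/78881.30 − 1 = -0.2356.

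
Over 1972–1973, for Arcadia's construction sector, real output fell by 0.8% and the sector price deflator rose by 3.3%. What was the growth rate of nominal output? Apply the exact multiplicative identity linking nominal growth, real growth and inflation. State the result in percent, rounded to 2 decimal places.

(1 + g_nom) = (1 + g_real)(1 + π) = 0.9920 × 1.0330 = 1.02474.

2.47%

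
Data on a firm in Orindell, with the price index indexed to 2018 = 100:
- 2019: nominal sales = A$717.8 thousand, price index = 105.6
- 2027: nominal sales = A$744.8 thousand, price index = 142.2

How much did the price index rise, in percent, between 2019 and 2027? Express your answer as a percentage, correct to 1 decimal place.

Price-level change = 142.2 / 105.6 − 1 = 0.3466.

34.7%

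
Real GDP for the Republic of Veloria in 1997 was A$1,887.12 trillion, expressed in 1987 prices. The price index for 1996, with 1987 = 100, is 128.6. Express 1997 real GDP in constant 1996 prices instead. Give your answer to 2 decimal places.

Real GDP in 1996 prices = Real GDP in 1987 prices × (P_1996/P_1987) = 1887.12 × 1.286 = 2426.84.

A$2,426.84 trillion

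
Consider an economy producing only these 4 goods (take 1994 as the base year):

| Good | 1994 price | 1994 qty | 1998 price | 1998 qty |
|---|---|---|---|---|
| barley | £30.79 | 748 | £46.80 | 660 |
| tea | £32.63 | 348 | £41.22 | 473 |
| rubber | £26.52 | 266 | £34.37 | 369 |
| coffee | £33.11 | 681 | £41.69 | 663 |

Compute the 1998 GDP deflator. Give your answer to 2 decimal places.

134.40

Nominal GDP 1998 = 46.80·660 + 41.22·473 + 34.37·369 + 41.69·663 = 90708.06.
Real GDP 1998 (at 1994 prices) = 30.79·660 + 32.63·473 + 26.52·369 + 33.11·663 = 67493.20.
Deflator = Nominal/Real × 100 = 90708.06/67493.20 × 100 = 134.396.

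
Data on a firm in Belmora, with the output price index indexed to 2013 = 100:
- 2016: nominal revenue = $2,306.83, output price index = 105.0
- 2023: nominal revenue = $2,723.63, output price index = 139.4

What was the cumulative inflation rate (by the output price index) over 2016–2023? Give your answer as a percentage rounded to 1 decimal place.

Price-level change = 139.4 / 105.0 − 1 = 0.3276.

32.8%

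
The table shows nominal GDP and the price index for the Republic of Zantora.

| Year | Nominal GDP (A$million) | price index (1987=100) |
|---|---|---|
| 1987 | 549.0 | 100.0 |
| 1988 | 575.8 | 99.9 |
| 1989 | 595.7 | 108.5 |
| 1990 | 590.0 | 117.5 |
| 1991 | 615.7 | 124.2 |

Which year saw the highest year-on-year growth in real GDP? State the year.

1988

1988: real = 575.8/0.999 = 576.38; growth vs 1987 (549.00) = 4.99%.
1989: real = 595.7/1.085 = 549.03; growth vs 1988 (576.38) = -4.75%.
1990: real = 590.0/1.175 = 502.13; growth vs 1989 (549.03) = -8.54%.
1991: real = 615.7/1.242 = 495.73; growth vs 1990 (502.13) = -1.27%.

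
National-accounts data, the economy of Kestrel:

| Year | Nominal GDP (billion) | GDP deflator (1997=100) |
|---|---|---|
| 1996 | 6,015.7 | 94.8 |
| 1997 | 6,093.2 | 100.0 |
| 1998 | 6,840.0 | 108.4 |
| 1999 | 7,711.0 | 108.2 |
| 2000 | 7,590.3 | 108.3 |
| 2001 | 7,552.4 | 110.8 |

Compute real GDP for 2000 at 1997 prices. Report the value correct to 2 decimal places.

Real GDP 2000 = 7590.3 / 1.083 = 7008.59.

7,008.59 billion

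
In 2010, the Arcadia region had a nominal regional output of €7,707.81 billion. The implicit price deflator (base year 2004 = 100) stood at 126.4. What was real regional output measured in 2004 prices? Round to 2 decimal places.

€6,097.95 billion

Real regional output = Nominal / (implicit price deflator/100) = 7707.81 / 1.264 = 6097.95.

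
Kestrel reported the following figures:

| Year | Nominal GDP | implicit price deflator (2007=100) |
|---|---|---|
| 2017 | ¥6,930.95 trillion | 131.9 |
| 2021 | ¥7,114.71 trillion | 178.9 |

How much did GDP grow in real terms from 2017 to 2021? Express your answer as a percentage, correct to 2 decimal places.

Real GDP 2017 = 6930.95 / 1.319 = 5254.70.
Real GDP 2021 = 7114.71 / 1.789 = 3976.92.
Real growth = 3976.92 / 5254.70 − 1 = -0.2432.

-24.32%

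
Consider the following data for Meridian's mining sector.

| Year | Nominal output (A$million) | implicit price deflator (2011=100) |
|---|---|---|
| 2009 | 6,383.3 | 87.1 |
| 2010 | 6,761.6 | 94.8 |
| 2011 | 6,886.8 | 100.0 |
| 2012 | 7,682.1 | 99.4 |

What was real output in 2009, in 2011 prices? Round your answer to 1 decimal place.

A$7,328.7 million

Real output 2009 = 6383.3 / 0.871 = 7328.70.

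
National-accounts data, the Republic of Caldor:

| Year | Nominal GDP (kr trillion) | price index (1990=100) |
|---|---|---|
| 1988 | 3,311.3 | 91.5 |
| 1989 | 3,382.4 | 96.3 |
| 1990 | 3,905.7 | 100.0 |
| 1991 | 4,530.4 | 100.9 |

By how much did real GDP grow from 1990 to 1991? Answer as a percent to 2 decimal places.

Real GDP 1990 = 3905.7/1.000 = 3905.70.
Real GDP 1991 = 4530.4/1.009 = 4489.99.
Change = 4489.99/3905.70 − 1 = 0.1496.

14.96%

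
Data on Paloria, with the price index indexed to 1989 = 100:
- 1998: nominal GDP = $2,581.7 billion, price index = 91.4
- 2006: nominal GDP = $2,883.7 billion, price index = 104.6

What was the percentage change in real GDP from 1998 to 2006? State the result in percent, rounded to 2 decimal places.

-2.40%

Real GDP 1998 = 2581.7 / 0.914 = 2824.62.
Real GDP 2006 = 2883.7 / 1.046 = 2756.88.
Real growth = 2756.88 / 2824.62 − 1 = -0.0240.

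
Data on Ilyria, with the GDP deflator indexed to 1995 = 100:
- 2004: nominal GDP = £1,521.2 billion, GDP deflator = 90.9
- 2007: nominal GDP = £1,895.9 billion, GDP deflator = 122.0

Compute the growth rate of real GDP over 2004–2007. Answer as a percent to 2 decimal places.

-7.14%

Real GDP 2004 = 1521.2 / 0.909 = 1673.49.
Real GDP 2007 = 1895.9 / 1.220 = 1554.02.
Real growth = 1554.02 / 1673.49 − 1 = -0.0714.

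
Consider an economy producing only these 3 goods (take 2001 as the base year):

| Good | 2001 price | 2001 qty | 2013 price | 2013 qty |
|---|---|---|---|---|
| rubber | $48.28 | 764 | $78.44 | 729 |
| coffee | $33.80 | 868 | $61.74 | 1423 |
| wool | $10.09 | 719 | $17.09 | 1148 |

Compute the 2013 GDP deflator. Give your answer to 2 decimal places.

Nominal GDP 2013 = 78.44·729 + 61.74·1423 + 17.09·1148 = 164658.10.
Real GDP 2013 (at 2001 prices) = 48.28·729 + 33.80·1423 + 10.09·1148 = 94876.84.
Deflator = Nominal/Real × 100 = 164658.10/94876.84 × 100 = 173.549.

173.55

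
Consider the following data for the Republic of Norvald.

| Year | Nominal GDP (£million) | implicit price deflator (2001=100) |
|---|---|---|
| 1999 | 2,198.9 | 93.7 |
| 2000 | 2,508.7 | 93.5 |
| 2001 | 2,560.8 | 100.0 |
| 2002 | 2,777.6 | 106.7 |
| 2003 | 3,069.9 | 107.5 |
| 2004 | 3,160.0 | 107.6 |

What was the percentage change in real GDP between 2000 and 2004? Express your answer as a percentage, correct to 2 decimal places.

Real GDP 2000 = 2508.7/0.935 = 2683.10.
Real GDP 2004 = 3160.0/1.076 = 2936.80.
Change = 2936.80/2683.10 − 1 = 0.0946.

9.46%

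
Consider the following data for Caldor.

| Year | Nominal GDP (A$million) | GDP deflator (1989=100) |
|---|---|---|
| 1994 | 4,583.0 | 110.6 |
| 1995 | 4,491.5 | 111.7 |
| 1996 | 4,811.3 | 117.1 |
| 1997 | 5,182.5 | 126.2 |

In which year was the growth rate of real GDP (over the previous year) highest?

1995: real = 4491.5/1.117 = 4021.04; growth vs 1994 (4143.76) = -2.96%.
1996: real = 4811.3/1.171 = 4108.71; growth vs 1995 (4021.04) = 2.18%.
1997: real = 5182.5/1.262 = 4106.58; growth vs 1996 (4108.71) = -0.05%.

1996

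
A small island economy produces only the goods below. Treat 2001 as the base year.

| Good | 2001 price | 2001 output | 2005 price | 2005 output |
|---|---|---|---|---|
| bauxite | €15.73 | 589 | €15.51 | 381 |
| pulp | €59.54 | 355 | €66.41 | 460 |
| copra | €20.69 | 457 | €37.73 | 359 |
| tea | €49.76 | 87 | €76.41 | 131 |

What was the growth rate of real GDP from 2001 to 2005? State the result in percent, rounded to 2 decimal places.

7.11%

Real GDP 2001 = Nominal GDP 2001 = 15.73·589 + 59.54·355 + 20.69·457 + 49.76·87 = 44186.12.
Real GDP 2005 (at 2001 prices) = 15.73·381 + 59.54·460 + 20.69·359 + 49.76·131 = 47327.80.
Real growth = 47327.80/44186.12 − 1 = 0.0711.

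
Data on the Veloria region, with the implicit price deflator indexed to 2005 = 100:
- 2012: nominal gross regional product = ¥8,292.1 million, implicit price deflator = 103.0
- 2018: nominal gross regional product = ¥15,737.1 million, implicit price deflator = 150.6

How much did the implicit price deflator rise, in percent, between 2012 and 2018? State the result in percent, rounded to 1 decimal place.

46.2%

Price-level change = 150.6 / 103.0 − 1 = 0.4621.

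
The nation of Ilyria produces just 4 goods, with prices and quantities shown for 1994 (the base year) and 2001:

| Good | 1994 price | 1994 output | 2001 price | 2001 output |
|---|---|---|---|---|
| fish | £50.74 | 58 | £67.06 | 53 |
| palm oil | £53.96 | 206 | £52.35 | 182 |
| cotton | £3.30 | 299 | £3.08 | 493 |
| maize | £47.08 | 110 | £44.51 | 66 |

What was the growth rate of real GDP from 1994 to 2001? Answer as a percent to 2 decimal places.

Real GDP 1994 = Nominal GDP 1994 = 50.74·58 + 53.96·206 + 3.30·299 + 47.08·110 = 20224.18.
Real GDP 2001 (at 1994 prices) = 50.74·53 + 53.96·182 + 3.30·493 + 47.08·66 = 17244.12.
Real growth = 17244.12/20224.18 − 1 = -0.1474.

-14.74%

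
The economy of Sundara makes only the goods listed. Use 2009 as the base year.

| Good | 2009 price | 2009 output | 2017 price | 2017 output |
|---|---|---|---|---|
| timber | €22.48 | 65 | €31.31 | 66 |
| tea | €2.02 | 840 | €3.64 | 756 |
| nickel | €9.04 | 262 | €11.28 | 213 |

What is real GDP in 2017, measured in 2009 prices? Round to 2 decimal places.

€4936.32

Real GDP 2017 = Σ (p_2009 × q_2017) = 22.48·66 + 2.02·756 + 9.04·213 = 4936.32.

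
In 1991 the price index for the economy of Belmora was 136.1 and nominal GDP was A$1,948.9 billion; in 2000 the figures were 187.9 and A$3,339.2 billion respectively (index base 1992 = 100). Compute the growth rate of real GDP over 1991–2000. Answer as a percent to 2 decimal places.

Deflate each year: 1991 → 1948.9/1.361 = 1431.96; 2000 → 3339.2/1.879 = 1777.12.
So real GDP changed by 1777.12/1431.96 − 1 = 0.2410, i.e. 24.10%.

24.10%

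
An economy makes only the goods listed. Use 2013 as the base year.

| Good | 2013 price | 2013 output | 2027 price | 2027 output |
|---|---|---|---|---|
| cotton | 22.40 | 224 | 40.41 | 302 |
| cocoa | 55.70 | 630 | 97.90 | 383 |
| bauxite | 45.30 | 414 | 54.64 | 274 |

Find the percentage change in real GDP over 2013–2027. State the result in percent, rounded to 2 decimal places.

-31.18%

Real GDP 2013 = Nominal GDP 2013 = 22.40·224 + 55.70·630 + 45.30·414 = 58862.80.
Real GDP 2027 (at 2013 prices) = 22.40·302 + 55.70·383 + 45.30·274 = 40510.10.
Real growth = 40510.10/58862.80 − 1 = -0.3118.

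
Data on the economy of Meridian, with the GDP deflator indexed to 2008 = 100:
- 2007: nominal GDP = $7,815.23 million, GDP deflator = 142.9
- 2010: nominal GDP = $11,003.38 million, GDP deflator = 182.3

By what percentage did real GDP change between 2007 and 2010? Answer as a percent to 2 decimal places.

10.36%

Real GDP 2007 = 7815.23 / 1.429 = 5469.02.
Real GDP 2010 = 11003.38 / 1.823 = 6035.86.
Real growth = 6035.86 / 5469.02 − 1 = 0.1036.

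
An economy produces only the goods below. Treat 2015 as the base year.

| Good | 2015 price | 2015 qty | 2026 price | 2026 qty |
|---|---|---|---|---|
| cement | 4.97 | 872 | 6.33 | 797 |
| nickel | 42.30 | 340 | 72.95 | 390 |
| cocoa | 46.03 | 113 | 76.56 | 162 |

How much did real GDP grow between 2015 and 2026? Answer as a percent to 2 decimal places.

Real GDP 2015 = Nominal GDP 2015 = 4.97·872 + 42.30·340 + 46.03·113 = 23917.23.
Real GDP 2026 (at 2015 prices) = 4.97·797 + 42.30·390 + 46.03·162 = 27914.95.
Real growth = 27914.95/23917.23 − 1 = 0.1671.

16.71%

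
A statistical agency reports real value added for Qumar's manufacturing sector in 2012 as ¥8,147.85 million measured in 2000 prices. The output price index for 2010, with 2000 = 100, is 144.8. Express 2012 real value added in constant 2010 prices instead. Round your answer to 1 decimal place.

Real value added in 2010 prices = Real value added in 2000 prices × (P_2010/P_2000) = 8147.85 × 1.448 = 11798.09.

¥11,798.1 million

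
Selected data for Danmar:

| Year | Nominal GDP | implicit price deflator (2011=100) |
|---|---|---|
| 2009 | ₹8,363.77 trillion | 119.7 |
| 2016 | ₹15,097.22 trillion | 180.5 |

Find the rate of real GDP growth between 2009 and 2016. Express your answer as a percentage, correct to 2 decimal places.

Deflate each year: 2009 → 8363.77/1.197 = 6987.28; 2016 → 15097.22/1.805 = 8364.11.
So real GDP changed by 8364.11/6987.28 − 1 = 0.1970, i.e. 19.70%.

19.70%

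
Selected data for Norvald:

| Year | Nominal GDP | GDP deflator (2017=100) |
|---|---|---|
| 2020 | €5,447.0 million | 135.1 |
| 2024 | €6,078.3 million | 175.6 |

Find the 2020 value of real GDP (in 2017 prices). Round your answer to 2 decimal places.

€4,031.83 million

Real GDP = Nominal / (GDP deflator/100) = 5447.0 / 1.351 = 4031.83.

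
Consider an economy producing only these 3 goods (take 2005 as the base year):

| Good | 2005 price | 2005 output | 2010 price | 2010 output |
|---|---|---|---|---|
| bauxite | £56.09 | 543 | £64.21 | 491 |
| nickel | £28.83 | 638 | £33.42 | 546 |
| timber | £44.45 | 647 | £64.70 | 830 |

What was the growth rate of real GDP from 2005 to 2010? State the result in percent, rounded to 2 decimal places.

Real GDP 2005 = Nominal GDP 2005 = 56.09·543 + 28.83·638 + 44.45·647 = 77609.56.
Real GDP 2010 (at 2005 prices) = 56.09·491 + 28.83·546 + 44.45·830 = 80174.87.
Real growth = 80174.87/77609.56 − 1 = 0.0331.

3.31%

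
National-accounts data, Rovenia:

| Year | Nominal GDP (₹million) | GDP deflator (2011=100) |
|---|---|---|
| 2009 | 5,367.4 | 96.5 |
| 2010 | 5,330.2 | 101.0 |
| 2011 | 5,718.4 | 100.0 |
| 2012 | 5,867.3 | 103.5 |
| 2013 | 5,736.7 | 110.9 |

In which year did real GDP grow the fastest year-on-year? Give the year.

2010: real = 5330.2/1.010 = 5277.43; growth vs 2009 (5562.07) = -5.12%.
2011: real = 5718.4/1.000 = 5718.40; growth vs 2010 (5277.43) = 8.36%.
2012: real = 5867.3/1.035 = 5668.89; growth vs 2011 (5718.40) = -0.87%.
2013: real = 5736.7/1.109 = 5172.86; growth vs 2012 (5668.89) = -8.75%.

2011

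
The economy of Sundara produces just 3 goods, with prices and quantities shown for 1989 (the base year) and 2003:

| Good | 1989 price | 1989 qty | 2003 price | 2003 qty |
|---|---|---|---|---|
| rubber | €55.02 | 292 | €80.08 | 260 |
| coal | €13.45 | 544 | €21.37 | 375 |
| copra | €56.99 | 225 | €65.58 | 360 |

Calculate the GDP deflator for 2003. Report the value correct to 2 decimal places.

Nominal GDP 2003 = 80.08·260 + 21.37·375 + 65.58·360 = 52443.35.
Real GDP 2003 (at 1989 prices) = 55.02·260 + 13.45·375 + 56.99·360 = 39865.35.
Deflator = Nominal/Real × 100 = 52443.35/39865.35 × 100 = 131.551.

131.55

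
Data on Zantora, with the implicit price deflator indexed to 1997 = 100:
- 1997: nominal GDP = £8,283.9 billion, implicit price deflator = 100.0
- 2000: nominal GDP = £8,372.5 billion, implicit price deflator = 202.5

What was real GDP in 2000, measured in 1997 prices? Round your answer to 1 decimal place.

£4,134.6 billion

Real GDP = Nominal / (implicit price deflator/100) = 8372.5 / 2.025 = 4134.57.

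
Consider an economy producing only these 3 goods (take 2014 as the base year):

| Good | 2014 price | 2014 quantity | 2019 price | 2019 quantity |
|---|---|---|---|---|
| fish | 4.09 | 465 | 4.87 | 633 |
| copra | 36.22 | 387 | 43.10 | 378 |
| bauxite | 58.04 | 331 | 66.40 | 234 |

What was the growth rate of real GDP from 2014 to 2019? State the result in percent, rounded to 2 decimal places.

-15.00%

Real GDP 2014 = Nominal GDP 2014 = 4.09·465 + 36.22·387 + 58.04·331 = 35130.23.
Real GDP 2019 (at 2014 prices) = 4.09·633 + 36.22·378 + 58.04·234 = 29861.49.
Real growth = 29861.49/35130.23 − 1 = -0.1500.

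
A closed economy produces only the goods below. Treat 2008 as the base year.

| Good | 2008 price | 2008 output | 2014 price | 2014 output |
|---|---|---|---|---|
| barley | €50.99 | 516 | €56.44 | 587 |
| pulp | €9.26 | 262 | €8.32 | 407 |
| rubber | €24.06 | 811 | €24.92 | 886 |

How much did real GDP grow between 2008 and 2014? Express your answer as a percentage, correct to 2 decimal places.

14.03%

Real GDP 2008 = Nominal GDP 2008 = 50.99·516 + 9.26·262 + 24.06·811 = 48249.62.
Real GDP 2014 (at 2008 prices) = 50.99·587 + 9.26·407 + 24.06·886 = 55017.11.
Real growth = 55017.11/48249.62 − 1 = 0.1403.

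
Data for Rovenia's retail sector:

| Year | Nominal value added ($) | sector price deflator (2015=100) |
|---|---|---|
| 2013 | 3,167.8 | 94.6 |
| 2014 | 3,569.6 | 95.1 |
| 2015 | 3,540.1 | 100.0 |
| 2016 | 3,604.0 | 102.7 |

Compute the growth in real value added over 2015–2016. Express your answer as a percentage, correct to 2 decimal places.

Real value added 2015 = 3540.1/1.000 = 3540.10.
Real value added 2016 = 3604.0/1.027 = 3509.25.
Change = 3509.25/3540.10 − 1 = -0.0087.

-0.87%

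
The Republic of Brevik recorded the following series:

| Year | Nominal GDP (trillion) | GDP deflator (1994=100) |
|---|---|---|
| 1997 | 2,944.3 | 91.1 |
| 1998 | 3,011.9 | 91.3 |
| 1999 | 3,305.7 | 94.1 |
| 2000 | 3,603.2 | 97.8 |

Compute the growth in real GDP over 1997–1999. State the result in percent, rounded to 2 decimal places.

Real GDP 1997 = 2944.3/0.911 = 3231.94.
Real GDP 1999 = 3305.7/0.941 = 3512.96.
Change = 3512.96/3231.94 − 1 = 0.0870.

8.70%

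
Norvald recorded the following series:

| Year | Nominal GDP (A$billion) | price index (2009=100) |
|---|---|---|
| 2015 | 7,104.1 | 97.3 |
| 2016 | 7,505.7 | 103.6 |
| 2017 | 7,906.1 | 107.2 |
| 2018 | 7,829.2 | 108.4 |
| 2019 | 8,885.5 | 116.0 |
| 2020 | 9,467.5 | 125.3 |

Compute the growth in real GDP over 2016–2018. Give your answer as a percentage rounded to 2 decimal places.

-0.31%

Real GDP 2016 = 7505.7/1.036 = 7244.88.
Real GDP 2018 = 7829.2/1.084 = 7222.51.
Change = 7222.51/7244.88 − 1 = -0.0031.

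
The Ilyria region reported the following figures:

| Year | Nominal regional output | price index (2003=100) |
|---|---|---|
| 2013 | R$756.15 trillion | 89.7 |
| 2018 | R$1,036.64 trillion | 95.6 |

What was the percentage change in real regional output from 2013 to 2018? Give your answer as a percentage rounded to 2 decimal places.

Deflate each year: 2013 → 756.15/0.897 = 842.98; 2018 → 1036.64/0.956 = 1084.35.
So real regional output changed by 1084.35/842.98 − 1 = 0.2863, i.e. 28.63%.

28.63%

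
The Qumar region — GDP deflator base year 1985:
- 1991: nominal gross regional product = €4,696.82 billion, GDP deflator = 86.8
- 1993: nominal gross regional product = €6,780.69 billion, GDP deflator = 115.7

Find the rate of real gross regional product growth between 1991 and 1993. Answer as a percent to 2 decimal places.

8.31%

Real gross regional product 1991 = 4696.82 / 0.868 = 5411.08.
Real gross regional product 1993 = 6780.69 / 1.157 = 5860.58.
Real growth = 5860.58 / 5411.08 − 1 = 0.0831.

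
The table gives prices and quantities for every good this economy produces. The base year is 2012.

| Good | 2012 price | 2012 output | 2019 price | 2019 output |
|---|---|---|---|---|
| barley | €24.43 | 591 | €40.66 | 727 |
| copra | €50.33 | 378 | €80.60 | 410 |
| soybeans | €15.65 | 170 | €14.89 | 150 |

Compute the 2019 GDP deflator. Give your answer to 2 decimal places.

159.14

Nominal GDP 2019 = 40.66·727 + 80.60·410 + 14.89·150 = 64839.32.
Real GDP 2019 (at 2012 prices) = 24.43·727 + 50.33·410 + 15.65·150 = 40743.41.
Deflator = Nominal/Real × 100 = 64839.32/40743.41 × 100 = 159.141.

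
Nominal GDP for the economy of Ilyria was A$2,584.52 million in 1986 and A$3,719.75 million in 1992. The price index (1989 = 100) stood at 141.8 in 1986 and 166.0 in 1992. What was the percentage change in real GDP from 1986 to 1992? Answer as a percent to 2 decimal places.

Real GDP 1986 = 2584.52 / 1.418 = 1822.65.
Real GDP 1992 = 3719.75 / 1.660 = 2240.81.
Real growth = 2240.81 / 1822.65 − 1 = 0.2294.

22.94%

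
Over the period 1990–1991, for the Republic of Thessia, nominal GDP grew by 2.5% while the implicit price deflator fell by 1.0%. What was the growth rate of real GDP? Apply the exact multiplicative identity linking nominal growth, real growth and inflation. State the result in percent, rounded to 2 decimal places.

3.54%

(1 + g_nom) = (1 + g_real)(1 + π), so g_real = 1.0250 / 0.9900 − 1 = 0.03535.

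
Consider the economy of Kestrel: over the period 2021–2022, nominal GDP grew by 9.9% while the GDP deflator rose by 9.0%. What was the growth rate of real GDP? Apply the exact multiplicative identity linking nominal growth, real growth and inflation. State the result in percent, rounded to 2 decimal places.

(1 + g_nom) = (1 + g_real)(1 + π), so g_real = 1.0990 / 1.0900 − 1 = 0.00826.

0.83%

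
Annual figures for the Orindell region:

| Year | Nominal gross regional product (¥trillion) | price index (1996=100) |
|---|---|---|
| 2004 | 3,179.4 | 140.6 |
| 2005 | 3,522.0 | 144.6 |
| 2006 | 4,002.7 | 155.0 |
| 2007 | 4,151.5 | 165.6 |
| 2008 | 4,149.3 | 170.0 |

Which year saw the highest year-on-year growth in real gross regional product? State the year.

2005: real = 3522.0/1.446 = 2435.68; growth vs 2004 (2261.31) = 7.71%.
2006: real = 4002.7/1.550 = 2582.39; growth vs 2005 (2435.68) = 6.02%.
2007: real = 4151.5/1.656 = 2506.94; growth vs 2006 (2582.39) = -2.92%.
2008: real = 4149.3/1.700 = 2440.76; growth vs 2007 (2506.94) = -2.64%.

2005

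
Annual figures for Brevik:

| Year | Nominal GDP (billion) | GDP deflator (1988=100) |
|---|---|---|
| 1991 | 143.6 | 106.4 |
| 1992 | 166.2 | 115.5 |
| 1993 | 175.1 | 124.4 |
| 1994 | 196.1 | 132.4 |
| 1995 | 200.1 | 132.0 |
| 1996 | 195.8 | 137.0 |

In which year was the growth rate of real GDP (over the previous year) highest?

1992

1992: real = 166.2/1.155 = 143.90; growth vs 1991 (134.96) = 6.62%.
1993: real = 175.1/1.244 = 140.76; growth vs 1992 (143.90) = -2.18%.
1994: real = 196.1/1.324 = 148.11; growth vs 1993 (140.76) = 5.22%.
1995: real = 200.1/1.320 = 151.59; growth vs 1994 (148.11) = 2.35%.
1996: real = 195.8/1.370 = 142.92; growth vs 1995 (151.59) = -5.72%.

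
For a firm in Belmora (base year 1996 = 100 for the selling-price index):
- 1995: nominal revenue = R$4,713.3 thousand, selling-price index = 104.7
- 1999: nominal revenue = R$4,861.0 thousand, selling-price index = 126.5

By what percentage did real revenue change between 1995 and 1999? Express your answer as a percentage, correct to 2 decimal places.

-14.64%

Real revenue 1995 = 4713.3 / 1.047 = 4501.72.
Real revenue 1999 = 4861.0 / 1.265 = 3842.69.
Real growth = 3842.69 / 4501.72 − 1 = -0.1464.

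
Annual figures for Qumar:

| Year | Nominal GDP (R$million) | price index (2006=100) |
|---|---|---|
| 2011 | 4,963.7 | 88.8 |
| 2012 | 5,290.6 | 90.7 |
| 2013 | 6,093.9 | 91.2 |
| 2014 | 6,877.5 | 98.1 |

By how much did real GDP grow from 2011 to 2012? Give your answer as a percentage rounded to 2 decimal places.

4.35%

Real GDP 2011 = 4963.7/0.888 = 5589.75.
Real GDP 2012 = 5290.6/0.907 = 5833.08.
Change = 5833.08/5589.75 − 1 = 0.0435.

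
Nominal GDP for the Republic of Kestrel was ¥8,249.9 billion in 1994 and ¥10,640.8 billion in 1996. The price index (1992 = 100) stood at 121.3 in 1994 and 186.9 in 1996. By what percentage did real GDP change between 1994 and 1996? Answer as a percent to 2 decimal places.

-16.29%

Deflate each year: 1994 → 8249.9/1.213 = 6801.24; 1996 → 10640.8/1.869 = 5693.31.
So real GDP changed by 5693.31/6801.24 − 1 = -0.1629, i.e. -16.29%.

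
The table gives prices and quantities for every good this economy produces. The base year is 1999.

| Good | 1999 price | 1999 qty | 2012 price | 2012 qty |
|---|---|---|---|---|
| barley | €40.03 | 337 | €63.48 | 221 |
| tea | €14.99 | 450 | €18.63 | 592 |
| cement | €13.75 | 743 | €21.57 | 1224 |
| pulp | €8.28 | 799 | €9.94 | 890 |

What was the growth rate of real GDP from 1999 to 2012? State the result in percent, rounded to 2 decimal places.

Real GDP 1999 = Nominal GDP 1999 = 40.03·337 + 14.99·450 + 13.75·743 + 8.28·799 = 37067.58.
Real GDP 2012 (at 1999 prices) = 40.03·221 + 14.99·592 + 13.75·1224 + 8.28·890 = 41919.91.
Real growth = 41919.91/37067.58 − 1 = 0.1309.

13.09%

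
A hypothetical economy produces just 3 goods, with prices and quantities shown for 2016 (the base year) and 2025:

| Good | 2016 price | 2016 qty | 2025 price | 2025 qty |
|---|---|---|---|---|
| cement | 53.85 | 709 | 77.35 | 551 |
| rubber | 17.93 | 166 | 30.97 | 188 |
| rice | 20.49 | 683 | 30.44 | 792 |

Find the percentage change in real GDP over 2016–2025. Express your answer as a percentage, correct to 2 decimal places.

Real GDP 2016 = Nominal GDP 2016 = 53.85·709 + 17.93·166 + 20.49·683 = 55150.70.
Real GDP 2025 (at 2016 prices) = 53.85·551 + 17.93·188 + 20.49·792 = 49270.27.
Real growth = 49270.27/55150.70 − 1 = -0.1066.

-10.66%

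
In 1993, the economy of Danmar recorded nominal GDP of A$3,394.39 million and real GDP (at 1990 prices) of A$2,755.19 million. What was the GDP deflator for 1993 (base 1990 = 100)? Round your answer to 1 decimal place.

GDP deflator = (Nominal / Real) × 100 = 3394.39 / 2755.19 × 100 = 123.20.

123.2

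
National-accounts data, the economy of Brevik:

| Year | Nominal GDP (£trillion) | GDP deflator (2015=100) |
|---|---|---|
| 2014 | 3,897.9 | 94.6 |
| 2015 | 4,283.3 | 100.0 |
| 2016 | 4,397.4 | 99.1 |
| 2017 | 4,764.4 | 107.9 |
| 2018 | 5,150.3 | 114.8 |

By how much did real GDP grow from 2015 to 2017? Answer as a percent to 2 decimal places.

Real GDP 2015 = 4283.3/1.000 = 4283.30.
Real GDP 2017 = 4764.4/1.079 = 4415.57.
Change = 4415.57/4283.30 − 1 = 0.0309.

3.09%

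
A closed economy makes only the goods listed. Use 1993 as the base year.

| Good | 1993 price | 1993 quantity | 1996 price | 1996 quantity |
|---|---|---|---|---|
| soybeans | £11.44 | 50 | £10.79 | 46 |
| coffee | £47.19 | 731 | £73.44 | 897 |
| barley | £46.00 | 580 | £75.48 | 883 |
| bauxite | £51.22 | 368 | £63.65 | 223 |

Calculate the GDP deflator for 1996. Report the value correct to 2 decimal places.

Nominal GDP 1996 = 10.79·46 + 73.44·897 + 75.48·883 + 63.65·223 = 147214.81.
Real GDP 1996 (at 1993 prices) = 11.44·46 + 47.19·897 + 46.00·883 + 51.22·223 = 94895.73.
Deflator = Nominal/Real × 100 = 147214.81/94895.73 × 100 = 155.133.

155.13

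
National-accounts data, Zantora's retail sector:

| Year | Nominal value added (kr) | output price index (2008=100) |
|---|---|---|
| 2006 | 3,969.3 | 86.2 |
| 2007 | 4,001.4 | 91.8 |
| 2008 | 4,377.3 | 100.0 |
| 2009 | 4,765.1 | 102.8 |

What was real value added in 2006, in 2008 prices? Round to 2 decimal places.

Real value added 2006 = 3969.3 / 0.862 = 4604.76.

kr 4,604.76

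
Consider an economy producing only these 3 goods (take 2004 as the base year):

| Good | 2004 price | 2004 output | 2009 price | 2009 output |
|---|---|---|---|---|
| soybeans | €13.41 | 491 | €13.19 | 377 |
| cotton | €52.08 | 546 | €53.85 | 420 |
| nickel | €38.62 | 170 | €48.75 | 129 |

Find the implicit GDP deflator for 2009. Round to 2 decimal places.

Nominal GDP 2009 = 13.19·377 + 53.85·420 + 48.75·129 = 33878.38.
Real GDP 2009 (at 2004 prices) = 13.41·377 + 52.08·420 + 38.62·129 = 31911.15.
Deflator = Nominal/Real × 100 = 33878.38/31911.15 × 100 = 106.165.

106.16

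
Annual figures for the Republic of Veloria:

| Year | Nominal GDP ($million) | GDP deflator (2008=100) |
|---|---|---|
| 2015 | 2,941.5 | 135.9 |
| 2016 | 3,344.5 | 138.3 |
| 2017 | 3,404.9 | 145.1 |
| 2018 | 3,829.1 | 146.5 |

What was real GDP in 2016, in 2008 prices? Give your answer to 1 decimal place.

Real GDP 2016 = 3344.5 / 1.383 = 2418.29.

$2,418.3 million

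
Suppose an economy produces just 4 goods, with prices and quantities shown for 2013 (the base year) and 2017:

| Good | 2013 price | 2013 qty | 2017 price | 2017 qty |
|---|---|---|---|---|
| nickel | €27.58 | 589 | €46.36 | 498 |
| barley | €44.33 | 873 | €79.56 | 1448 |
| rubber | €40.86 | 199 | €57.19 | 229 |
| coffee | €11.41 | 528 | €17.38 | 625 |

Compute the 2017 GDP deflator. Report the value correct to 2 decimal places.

171.85

Nominal GDP 2017 = 46.36·498 + 79.56·1448 + 57.19·229 + 17.38·625 = 162249.17.
Real GDP 2017 (at 2013 prices) = 27.58·498 + 44.33·1448 + 40.86·229 + 11.41·625 = 94412.87.
Deflator = Nominal/Real × 100 = 162249.17/94412.87 × 100 = 171.851.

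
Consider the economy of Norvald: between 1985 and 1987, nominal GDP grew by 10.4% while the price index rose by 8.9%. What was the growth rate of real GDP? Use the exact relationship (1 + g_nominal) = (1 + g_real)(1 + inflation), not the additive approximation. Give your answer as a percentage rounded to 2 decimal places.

(1 + g_nom) = (1 + g_real)(1 + π), so g_real = 1.1040 / 1.0890 − 1 = 0.01377.

1.38%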